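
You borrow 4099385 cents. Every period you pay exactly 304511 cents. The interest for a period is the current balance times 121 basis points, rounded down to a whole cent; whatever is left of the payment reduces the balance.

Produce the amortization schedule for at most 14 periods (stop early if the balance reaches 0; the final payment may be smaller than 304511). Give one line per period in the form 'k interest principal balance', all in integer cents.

1. interest=⌊4099385·121/10000⌋=49602; principal=304511-49602=254909; balance=4099385-254909=3844476
2. interest=⌊3844476·121/10000⌋=46518; principal=304511-46518=257993; balance=3844476-257993=3586483
3. interest=⌊3586483·121/10000⌋=43396; principal=304511-43396=261115; balance=3586483-261115=3325368
4. interest=⌊3325368·121/10000⌋=40236; principal=304511-40236=264275; balance=3325368-264275=3061093
5. interest=⌊3061093·121/10000⌋=37039; principal=304511-37039=267472; balance=3061093-267472=2793621
6. interest=⌊2793621·121/10000⌋=33802; principal=304511-33802=270709; balance=2793621-270709=2522912
7. interest=⌊2522912·121/10000⌋=30527; principal=304511-30527=273984; balance=2522912-273984=2248928
8. interest=⌊2248928·121/10000⌋=27212; principal=304511-27212=277299; balance=2248928-277299=1971629
9. interest=⌊1971629·121/10000⌋=23856; principal=304511-23856=280655; balance=1971629-280655=1690974
10. interest=⌊1690974·121/10000⌋=20460; principal=304511-20460=284051; balance=1690974-284051=1406923
11. interest=⌊1406923·121/10000⌋=17023; principal=304511-17023=287488; balance=1406923-287488=1119435
12. interest=⌊1119435·121/10000⌋=13545; principal=304511-13545=290966; balance=1119435-290966=828469
13. interest=⌊828469·121/10000⌋=10024; principal=304511-10024=294487; balance=828469-294487=533982
14. interest=⌊533982·121/10000⌋=6461; principal=304511-6461=298050; balance=533982-298050=235932

1 49602 254909 3844476
2 46518 257993 3586483
3 43396 261115 3325368
4 40236 264275 3061093
5 37039 267472 2793621
6 33802 270709 2522912
7 30527 273984 2248928
8 27212 277299 1971629
9 23856 280655 1690974
10 20460 284051 1406923
11 17023 287488 1119435
12 13545 290966 828469
13 10024 294487 533982
14 6461 298050 235932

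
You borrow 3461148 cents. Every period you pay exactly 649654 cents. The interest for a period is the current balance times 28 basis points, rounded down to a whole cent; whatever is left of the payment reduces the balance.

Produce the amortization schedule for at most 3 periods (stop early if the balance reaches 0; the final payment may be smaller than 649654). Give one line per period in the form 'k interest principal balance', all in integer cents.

1. interest=⌊3461148·28/10000⌋=9691; principal=649654-9691=639963; balance=3461148-639963=2821185
2. interest=⌊2821185·28/10000⌋=7899; principal=649654-7899=641755; balance=2821185-641755=2179430
3. interest=⌊2179430·28/10000⌋=6102; principal=649654-6102=643552; balance=2179430-643552=1535878

1 9691 639963 2821185
2 7899 641755 2179430
3 6102 643552 1535878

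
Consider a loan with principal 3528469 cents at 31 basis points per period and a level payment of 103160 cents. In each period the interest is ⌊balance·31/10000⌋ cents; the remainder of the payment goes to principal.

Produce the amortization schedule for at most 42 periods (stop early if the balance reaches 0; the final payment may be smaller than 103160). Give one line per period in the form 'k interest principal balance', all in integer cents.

1 10938 92222 3436247
2 10652 92508 3343739
3 10365 92795 3250944
4 10077 93083 3157861
5 9789 93371 3064490
6 9499 93661 2970829
7 9209 93951 2876878
8 8918 94242 2782636
9 8626 94534 2688102
10 8333 94827 2593275
11 8039 95121 2498154
12 7744 95416 2402738
13 7448 95712 2307026
14 7151 96009 2211017
15 6854 96306 2114711
16 6555 96605 2018106
17 6256 96904 1921202
18 5955 97205 1823997
19 5654 97506 1726491
20 5352 97808 1628683
21 5048 98112 1530571
22 4744 98416 1432155
23 4439 98721 1333434
24 4133 99027 1234407
25 3826 99334 1135073
26 3518 99642 1035431
27 3209 99951 935480
28 2899 100261 835219
29 2589 100571 734648
30 2277 100883 633765
31 1964 101196 532569
32 1650 101510 431059
33 1336 101824 329235
34 1020 102140 227095
35 703 102457 124638
36 386 102774 21864
37 67 21864 0

1. interest=⌊3528469·31/10000⌋=10938; principal=103160-10938=92222; balance=3528469-92222=3436247
2. interest=⌊3436247·31/10000⌋=10652; principal=103160-10652=92508; balance=3436247-92508=3343739
3. interest=⌊3343739·31/10000⌋=10365; principal=103160-10365=92795; balance=3343739-92795=3250944
4. interest=⌊3250944·31/10000⌋=10077; principal=103160-10077=93083; balance=3250944-93083=3157861
5. interest=⌊3157861·31/10000⌋=9789; principal=103160-9789=93371; balance=3157861-93371=3064490
6. interest=⌊3064490·31/10000⌋=9499; principal=103160-9499=93661; balance=3064490-93661=2970829
7. interest=⌊2970829·31/10000⌋=9209; principal=103160-9209=93951; balance=2970829-93951=2876878
8. interest=⌊2876878·31/10000⌋=8918; principal=103160-8918=94242; balance=2876878-94242=2782636
9. interest=⌊2782636·31/10000⌋=8626; principal=103160-8626=94534; balance=2782636-94534=2688102
10. interest=⌊2688102·31/10000⌋=8333; principal=103160-8333=94827; balance=2688102-94827=2593275
11. interest=⌊2593275·31/10000⌋=8039; principal=103160-8039=95121; balance=2593275-95121=2498154
12. interest=⌊2498154·31/10000⌋=7744; principal=103160-7744=95416; balance=2498154-95416=2402738
13. interest=⌊2402738·31/10000⌋=7448; principal=103160-7448=95712; balance=2402738-95712=2307026
14. interest=⌊2307026·31/10000⌋=7151; principal=103160-7151=96009; balance=2307026-96009=2211017
15. interest=⌊2211017·31/10000⌋=6854; principal=103160-6854=96306; balance=2211017-96306=2114711
16. interest=⌊2114711·31/10000⌋=6555; principal=103160-6555=96605; balance=2114711-96605=2018106
17. interest=⌊2018106·31/10000⌋=6256; principal=103160-6256=96904; balance=2018106-96904=1921202
18. interest=⌊1921202·31/10000⌋=5955; principal=103160-5955=97205; balance=1921202-97205=1823997
19. interest=⌊1823997·31/10000⌋=5654; principal=103160-5654=97506; balance=1823997-97506=1726491
20. interest=⌊1726491·31/10000⌋=5352; principal=103160-5352=97808; balance=1726491-97808=1628683
21. interest=⌊1628683·31/10000⌋=5048; principal=103160-5048=98112; balance=1628683-98112=1530571
22. interest=⌊1530571·31/10000⌋=4744; principal=103160-4744=98416; balance=1530571-98416=1432155
23. interest=⌊1432155·31/10000⌋=4439; principal=103160-4439=98721; balance=1432155-98721=1333434
24. interest=⌊1333434·31/10000⌋=4133; principal=103160-4133=99027; balance=1333434-99027=1234407
25. interest=⌊1234407·31/10000⌋=3826; principal=103160-3826=99334; balance=1234407-99334=1135073
26. interest=⌊1135073·31/10000⌋=3518; principal=103160-3518=99642; balance=1135073-99642=1035431
27. interest=⌊1035431·31/10000⌋=3209; principal=103160-3209=99951; balance=1035431-99951=935480
28. interest=⌊935480·31/10000⌋=2899; principal=103160-2899=100261; balance=935480-100261=835219
29. interest=⌊835219·31/10000⌋=2589; principal=103160-2589=100571; balance=835219-100571=734648
30. interest=⌊734648·31/10000⌋=2277; principal=103160-2277=100883; balance=734648-100883=633765
31. interest=⌊633765·31/10000⌋=1964; principal=103160-1964=101196; balance=633765-101196=532569
32. interest=⌊532569·31/10000⌋=1650; principal=103160-1650=101510; balance=532569-101510=431059
33. interest=⌊431059·31/10000⌋=1336; principal=103160-1336=101824; balance=431059-101824=329235
34. interest=⌊329235·31/10000⌋=1020; principal=103160-1020=102140; balance=329235-102140=227095
35. interest=⌊227095·31/10000⌋=703; principal=103160-703=102457; balance=227095-102457=124638
36. interest=⌊124638·31/10000⌋=386; principal=103160-386=102774; balance=124638-102774=21864
37. interest=⌊21864·31/10000⌋=67; principal=min(103160-67,21864)=21864; balance=21864-21864=0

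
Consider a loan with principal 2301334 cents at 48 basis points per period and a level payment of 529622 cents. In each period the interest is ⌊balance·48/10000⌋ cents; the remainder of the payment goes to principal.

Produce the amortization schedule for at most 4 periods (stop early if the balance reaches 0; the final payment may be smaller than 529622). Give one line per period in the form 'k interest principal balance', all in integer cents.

1 11046 518576 1782758
2 8557 521065 1261693
3 6056 523566 738127
4 3543 526079 212048

1. interest=⌊2301334·48/10000⌋=11046; principal=529622-11046=518576; balance=2301334-518576=1782758
2. interest=⌊1782758·48/10000⌋=8557; principal=529622-8557=521065; balance=1782758-521065=1261693
3. interest=⌊1261693·48/10000⌋=6056; principal=529622-6056=523566; balance=1261693-523566=738127
4. interest=⌊738127·48/10000⌋=3543; principal=529622-3543=526079; balance=738127-526079=212048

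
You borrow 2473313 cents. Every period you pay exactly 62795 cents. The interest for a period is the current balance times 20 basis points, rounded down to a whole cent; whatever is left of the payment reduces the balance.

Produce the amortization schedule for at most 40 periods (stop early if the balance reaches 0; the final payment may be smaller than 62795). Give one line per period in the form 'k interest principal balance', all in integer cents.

1 4946 57849 2415464
2 4830 57965 2357499
3 4714 58081 2299418
4 4598 58197 2241221
5 4482 58313 2182908
6 4365 58430 2124478
7 4248 58547 2065931
8 4131 58664 2007267
9 4014 58781 1948486
10 3896 58899 1889587
11 3779 59016 1830571
12 3661 59134 1771437
13 3542 59253 1712184
14 3424 59371 1652813
15 3305 59490 1593323
16 3186 59609 1533714
17 3067 59728 1473986
18 2947 59848 1414138
19 2828 59967 1354171
20 2708 60087 1294084
21 2588 60207 1233877
22 2467 60328 1173549
23 2347 60448 1113101
24 2226 60569 1052532
25 2105 60690 991842
26 1983 60812 931030
27 1862 60933 870097
28 1740 61055 809042
29 1618 61177 747865
30 1495 61300 686565
31 1373 61422 625143
32 1250 61545 563598
33 1127 61668 501930
34 1003 61792 440138
35 880 61915 378223
36 756 62039 316184
37 632 62163 254021
38 508 62287 191734
39 383 62412 129322
40 258 62537 66785

1. interest=⌊2473313·20/10000⌋=4946; principal=62795-4946=57849; balance=2473313-57849=2415464
2. interest=⌊2415464·20/10000⌋=4830; principal=62795-4830=57965; balance=2415464-57965=2357499
3. interest=⌊2357499·20/10000⌋=4714; principal=62795-4714=58081; balance=2357499-58081=2299418
4. interest=⌊2299418·20/10000⌋=4598; principal=62795-4598=58197; balance=2299418-58197=2241221
5. interest=⌊2241221·20/10000⌋=4482; principal=62795-4482=58313; balance=2241221-58313=2182908
6. interest=⌊2182908·20/10000⌋=4365; principal=62795-4365=58430; balance=2182908-58430=2124478
7. interest=⌊2124478·20/10000⌋=4248; principal=62795-4248=58547; balance=2124478-58547=2065931
8. interest=⌊2065931·20/10000⌋=4131; principal=62795-4131=58664; balance=2065931-58664=2007267
9. interest=⌊2007267·20/10000⌋=4014; principal=62795-4014=58781; balance=2007267-58781=1948486
10. interest=⌊1948486·20/10000⌋=3896; principal=62795-3896=58899; balance=1948486-58899=1889587
11. interest=⌊1889587·20/10000⌋=3779; principal=62795-3779=59016; balance=1889587-59016=1830571
12. interest=⌊1830571·20/10000⌋=3661; principal=62795-3661=59134; balance=1830571-59134=1771437
13. interest=⌊1771437·20/10000⌋=3542; principal=62795-3542=59253; balance=1771437-59253=1712184
14. interest=⌊1712184·20/10000⌋=3424; principal=62795-3424=59371; balance=1712184-59371=1652813
15. interest=⌊1652813·20/10000⌋=3305; principal=62795-3305=59490; balance=1652813-59490=1593323
16. interest=⌊1593323·20/10000⌋=3186; principal=62795-3186=59609; balance=1593323-59609=1533714
17. interest=⌊1533714·20/10000⌋=3067; principal=62795-3067=59728; balance=1533714-59728=1473986
18. interest=⌊1473986·20/10000⌋=2947; principal=62795-2947=59848; balance=1473986-59848=1414138
19. interest=⌊1414138·20/10000⌋=2828; principal=62795-2828=59967; balance=1414138-59967=1354171
20. interest=⌊1354171·20/10000⌋=2708; principal=62795-2708=60087; balance=1354171-60087=1294084
21. interest=⌊1294084·20/10000⌋=2588; principal=62795-2588=60207; balance=1294084-60207=1233877
22. interest=⌊1233877·20/10000⌋=2467; principal=62795-2467=60328; balance=1233877-60328=1173549
23. interest=⌊1173549·20/10000⌋=2347; principal=62795-2347=60448; balance=1173549-60448=1113101
24. interest=⌊1113101·20/10000⌋=2226; principal=62795-2226=60569; balance=1113101-60569=1052532
25. interest=⌊1052532·20/10000⌋=2105; principal=62795-2105=60690; balance=1052532-60690=991842
26. interest=⌊991842·20/10000⌋=1983; principal=62795-1983=60812; balance=991842-60812=931030
27. interest=⌊931030·20/10000⌋=1862; principal=62795-1862=60933; balance=931030-60933=870097
28. interest=⌊870097·20/10000⌋=1740; principal=62795-1740=61055; balance=870097-61055=809042
29. interest=⌊809042·20/10000⌋=1618; principal=62795-1618=61177; balance=809042-61177=747865
30. interest=⌊747865·20/10000⌋=1495; principal=62795-1495=61300; balance=747865-61300=686565
31. interest=⌊686565·20/10000⌋=1373; principal=62795-1373=61422; balance=686565-61422=625143
32. interest=⌊625143·20/10000⌋=1250; principal=62795-1250=61545; balance=625143-61545=563598
33. interest=⌊563598·20/10000⌋=1127; principal=62795-1127=61668; balance=563598-61668=501930
34. interest=⌊501930·20/10000⌋=1003; principal=62795-1003=61792; balance=501930-61792=440138
35. interest=⌊440138·20/10000⌋=880; principal=62795-880=61915; balance=440138-61915=378223
36. interest=⌊378223·20/10000⌋=756; principal=62795-756=62039; balance=378223-62039=316184
37. interest=⌊316184·20/10000⌋=632; principal=62795-632=62163; balance=316184-62163=254021
38. interest=⌊254021·20/10000⌋=508; principal=62795-508=62287; balance=254021-62287=191734
39. interest=⌊191734·20/10000⌋=383; principal=62795-383=62412; balance=191734-62412=129322
40. interest=⌊129322·20/10000⌋=258; principal=62795-258=62537; balance=129322-62537=66785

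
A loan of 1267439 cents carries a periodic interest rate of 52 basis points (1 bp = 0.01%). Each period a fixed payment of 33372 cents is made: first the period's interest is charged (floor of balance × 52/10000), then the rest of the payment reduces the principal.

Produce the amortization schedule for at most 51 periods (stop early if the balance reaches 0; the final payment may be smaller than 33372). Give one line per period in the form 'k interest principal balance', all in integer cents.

1 6590 26782 1240657
2 6451 26921 1213736
3 6311 27061 1186675
4 6170 27202 1159473
5 6029 27343 1132130
6 5887 27485 1104645
7 5744 27628 1077017
8 5600 27772 1049245
9 5456 27916 1021329
10 5310 28062 993267
11 5164 28208 965059
12 5018 28354 936705
13 4870 28502 908203
14 4722 28650 879553
15 4573 28799 850754
16 4423 28949 821805
17 4273 29099 792706
18 4122 29250 763456
19 3969 29403 734053
20 3817 29555 704498
21 3663 29709 674789
22 3508 29864 644925
23 3353 30019 614906
24 3197 30175 584731
25 3040 30332 554399
26 2882 30490 523909
27 2724 30648 493261
28 2564 30808 462453
29 2404 30968 431485
30 2243 31129 400356
31 2081 31291 369065
32 1919 31453 337612
33 1755 31617 305995
34 1591 31781 274214
35 1425 31947 242267
36 1259 32113 210154
37 1092 32280 177874
38 924 32448 145426
39 756 32616 112810
40 586 32786 80024
41 416 32956 47068
42 244 33128 13940
43 72 13940 0

1. interest=⌊1267439·52/10000⌋=6590; principal=33372-6590=26782; balance=1267439-26782=1240657
2. interest=⌊1240657·52/10000⌋=6451; principal=33372-6451=26921; balance=1240657-26921=1213736
3. interest=⌊1213736·52/10000⌋=6311; principal=33372-6311=27061; balance=1213736-27061=1186675
4. interest=⌊1186675·52/10000⌋=6170; principal=33372-6170=27202; balance=1186675-27202=1159473
5. interest=⌊1159473·52/10000⌋=6029; principal=33372-6029=27343; balance=1159473-27343=1132130
6. interest=⌊1132130·52/10000⌋=5887; principal=33372-5887=27485; balance=1132130-27485=1104645
7. interest=⌊1104645·52/10000⌋=5744; principal=33372-5744=27628; balance=1104645-27628=1077017
8. interest=⌊1077017·52/10000⌋=5600; principal=33372-5600=27772; balance=1077017-27772=1049245
9. interest=⌊1049245·52/10000⌋=5456; principal=33372-5456=27916; balance=1049245-27916=1021329
10. interest=⌊1021329·52/10000⌋=5310; principal=33372-5310=28062; balance=1021329-28062=993267
11. interest=⌊993267·52/10000⌋=5164; principal=33372-5164=28208; balance=993267-28208=965059
12. interest=⌊965059·52/10000⌋=5018; principal=33372-5018=28354; balance=965059-28354=936705
13. interest=⌊936705·52/10000⌋=4870; principal=33372-4870=28502; balance=936705-28502=908203
14. interest=⌊908203·52/10000⌋=4722; principal=33372-4722=28650; balance=908203-28650=879553
15. interest=⌊879553·52/10000⌋=4573; principal=33372-4573=28799; balance=879553-28799=850754
16. interest=⌊850754·52/10000⌋=4423; principal=33372-4423=28949; balance=850754-28949=821805
17. interest=⌊821805·52/10000⌋=4273; principal=33372-4273=29099; balance=821805-29099=792706
18. interest=⌊792706·52/10000⌋=4122; principal=33372-4122=29250; balance=792706-29250=763456
19. interest=⌊763456·52/10000⌋=3969; principal=33372-3969=29403; balance=763456-29403=734053
20. interest=⌊734053·52/10000⌋=3817; principal=33372-3817=29555; balance=734053-29555=704498
21. interest=⌊704498·52/10000⌋=3663; principal=33372-3663=29709; balance=704498-29709=674789
22. interest=⌊674789·52/10000⌋=3508; principal=33372-3508=29864; balance=674789-29864=644925
23. interest=⌊644925·52/10000⌋=3353; principal=33372-3353=30019; balance=644925-30019=614906
24. interest=⌊614906·52/10000⌋=3197; principal=33372-3197=30175; balance=614906-30175=584731
25. interest=⌊584731·52/10000⌋=3040; principal=33372-3040=30332; balance=584731-30332=554399
26. interest=⌊554399·52/10000⌋=2882; principal=33372-2882=30490; balance=554399-30490=523909
27. interest=⌊523909·52/10000⌋=2724; principal=33372-2724=30648; balance=523909-30648=493261
28. interest=⌊493261·52/10000⌋=2564; principal=33372-2564=30808; balance=493261-30808=462453
29. interest=⌊462453·52/10000⌋=2404; principal=33372-2404=30968; balance=462453-30968=431485
30. interest=⌊431485·52/10000⌋=2243; principal=33372-2243=31129; balance=431485-31129=400356
31. interest=⌊400356·52/10000⌋=2081; principal=33372-2081=31291; balance=400356-31291=369065
32. interest=⌊369065·52/10000⌋=1919; principal=33372-1919=31453; balance=369065-31453=337612
33. interest=⌊337612·52/10000⌋=1755; principal=33372-1755=31617; balance=337612-31617=305995
34. interest=⌊305995·52/10000⌋=1591; principal=33372-1591=31781; balance=305995-31781=274214
35. interest=⌊274214·52/10000⌋=1425; principal=33372-1425=31947; balance=274214-31947=242267
36. interest=⌊242267·52/10000⌋=1259; principal=33372-1259=32113; balance=242267-32113=210154
37. interest=⌊210154·52/10000⌋=1092; principal=33372-1092=32280; balance=210154-32280=177874
38. interest=⌊177874·52/10000⌋=924; principal=33372-924=32448; balance=177874-32448=145426
39. interest=⌊145426·52/10000⌋=756; principal=33372-756=32616; balance=145426-32616=112810
40. interest=⌊112810·52/10000⌋=586; principal=33372-586=32786; balance=112810-32786=80024
41. interest=⌊80024·52/10000⌋=416; principal=33372-416=32956; balance=80024-32956=47068
42. interest=⌊47068·52/10000⌋=244; principal=33372-244=33128; balance=47068-33128=13940
43. interest=⌊13940·52/10000⌋=72; principal=min(33372-72,13940)=13940; balance=13940-13940=0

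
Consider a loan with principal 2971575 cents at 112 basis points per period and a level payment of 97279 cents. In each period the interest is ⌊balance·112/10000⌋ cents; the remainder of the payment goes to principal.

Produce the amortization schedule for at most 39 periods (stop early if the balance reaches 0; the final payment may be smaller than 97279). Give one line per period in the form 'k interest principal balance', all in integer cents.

1 33281 63998 2907577
2 32564 64715 2842862
3 31840 65439 2777423
4 31107 66172 2711251
5 30366 66913 2644338
6 29616 67663 2576675
7 28858 68421 2508254
8 28092 69187 2439067
9 27317 69962 2369105
10 26533 70746 2298359
11 25741 71538 2226821
12 24940 72339 2154482
13 24130 73149 2081333
14 23310 73969 2007364
15 22482 74797 1932567
16 21644 75635 1856932
17 20797 76482 1780450
18 19941 77338 1703112
19 19074 78205 1624907
20 18198 79081 1545826
21 17313 79966 1465860
22 16417 80862 1384998
23 15511 81768 1303230
24 14596 82683 1220547
25 13670 83609 1136938
26 12733 84546 1052392
27 11786 85493 966899
28 10829 86450 880449
29 9861 87418 793031
30 8881 88398 704633
31 7891 89388 615245
32 6890 90389 524856
33 5878 91401 433455
34 4854 92425 341030
35 3819 93460 247570
36 2772 94507 153063
37 1714 95565 57498
38 643 57498 0

1. interest=⌊2971575·112/10000⌋=33281; principal=97279-33281=63998; balance=2971575-63998=2907577
2. interest=⌊2907577·112/10000⌋=32564; principal=97279-32564=64715; balance=2907577-64715=2842862
3. interest=⌊2842862·112/10000⌋=31840; principal=97279-31840=65439; balance=2842862-65439=2777423
4. interest=⌊2777423·112/10000⌋=31107; principal=97279-31107=66172; balance=2777423-66172=2711251
5. interest=⌊2711251·112/10000⌋=30366; principal=97279-30366=66913; balance=2711251-66913=2644338
6. interest=⌊2644338·112/10000⌋=29616; principal=97279-29616=67663; balance=2644338-67663=2576675
7. interest=⌊2576675·112/10000⌋=28858; principal=97279-28858=68421; balance=2576675-68421=2508254
8. interest=⌊2508254·112/10000⌋=28092; principal=97279-28092=69187; balance=2508254-69187=2439067
9. interest=⌊2439067·112/10000⌋=27317; principal=97279-27317=69962; balance=2439067-69962=2369105
10. interest=⌊2369105·112/10000⌋=26533; principal=97279-26533=70746; balance=2369105-70746=2298359
11. interest=⌊2298359·112/10000⌋=25741; principal=97279-25741=71538; balance=2298359-71538=2226821
12. interest=⌊2226821·112/10000⌋=24940; principal=97279-24940=72339; balance=2226821-72339=2154482
13. interest=⌊2154482·112/10000⌋=24130; principal=97279-24130=73149; balance=2154482-73149=2081333
14. interest=⌊2081333·112/10000⌋=23310; principal=97279-23310=73969; balance=2081333-73969=2007364
15. interest=⌊2007364·112/10000⌋=22482; principal=97279-22482=74797; balance=2007364-74797=1932567
16. interest=⌊1932567·112/10000⌋=21644; principal=97279-21644=75635; balance=1932567-75635=1856932
17. interest=⌊1856932·112/10000⌋=20797; principal=97279-20797=76482; balance=1856932-76482=1780450
18. interest=⌊1780450·112/10000⌋=19941; principal=97279-19941=77338; balance=1780450-77338=1703112
19. interest=⌊1703112·112/10000⌋=19074; principal=97279-19074=78205; balance=1703112-78205=1624907
20. interest=⌊1624907·112/10000⌋=18198; principal=97279-18198=79081; balance=1624907-79081=1545826
21. interest=⌊1545826·112/10000⌋=17313; principal=97279-17313=79966; balance=1545826-79966=1465860
22. interest=⌊1465860·112/10000⌋=16417; principal=97279-16417=80862; balance=1465860-80862=1384998
23. interest=⌊1384998·112/10000⌋=15511; principal=97279-15511=81768; balance=1384998-81768=1303230
24. interest=⌊1303230·112/10000⌋=14596; principal=97279-14596=82683; balance=1303230-82683=1220547
25. interest=⌊1220547·112/10000⌋=13670; principal=97279-13670=83609; balance=1220547-83609=1136938
26. interest=⌊1136938·112/10000⌋=12733; principal=97279-12733=84546; balance=1136938-84546=1052392
27. interest=⌊1052392·112/10000⌋=11786; principal=97279-11786=85493; balance=1052392-85493=966899
28. interest=⌊966899·112/10000⌋=10829; principal=97279-10829=86450; balance=966899-86450=880449
29. interest=⌊880449·112/10000⌋=9861; principal=97279-9861=87418; balance=880449-87418=793031
30. interest=⌊793031·112/10000⌋=8881; principal=97279-8881=88398; balance=793031-88398=704633
31. interest=⌊704633·112/10000⌋=7891; principal=97279-7891=89388; balance=704633-89388=615245
32. interest=⌊615245·112/10000⌋=6890; principal=97279-6890=90389; balance=615245-90389=524856
33. interest=⌊524856·112/10000⌋=5878; principal=97279-5878=91401; balance=524856-91401=433455
34. interest=⌊433455·112/10000⌋=4854; principal=97279-4854=92425; balance=433455-92425=341030
35. interest=⌊341030·112/10000⌋=3819; principal=97279-3819=93460; balance=341030-93460=247570
36. interest=⌊247570·112/10000⌋=2772; principal=97279-2772=94507; balance=247570-94507=153063
37. interest=⌊153063·112/10000⌋=1714; principal=97279-1714=95565; balance=153063-95565=57498
38. interest=⌊57498·112/10000⌋=643; principal=min(97279-643,57498)=57498; balance=57498-57498=0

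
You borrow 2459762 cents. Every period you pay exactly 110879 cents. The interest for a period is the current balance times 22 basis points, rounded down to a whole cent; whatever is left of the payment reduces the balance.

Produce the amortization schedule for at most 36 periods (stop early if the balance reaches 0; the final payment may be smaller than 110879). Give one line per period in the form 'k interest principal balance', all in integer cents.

1. interest=⌊2459762·22/10000⌋=5411; principal=110879-5411=105468; balance=2459762-105468=2354294
2. interest=⌊2354294·22/10000⌋=5179; principal=110879-5179=105700; balance=2354294-105700=2248594
3. interest=⌊2248594·22/10000⌋=4946; principal=110879-4946=105933; balance=2248594-105933=2142661
4. interest=⌊2142661·22/10000⌋=4713; principal=110879-4713=106166; balance=2142661-106166=2036495
5. interest=⌊2036495·22/10000⌋=4480; principal=110879-4480=106399; balance=2036495-106399=1930096
6. interest=⌊1930096·22/10000⌋=4246; principal=110879-4246=106633; balance=1930096-106633=1823463
7. interest=⌊1823463·22/10000⌋=4011; principal=110879-4011=106868; balance=1823463-106868=1716595
8. interest=⌊1716595·22/10000⌋=3776; principal=110879-3776=107103; balance=1716595-107103=1609492
9. interest=⌊1609492·22/10000⌋=3540; principal=110879-3540=107339; balance=1609492-107339=1502153
10. interest=⌊1502153·22/10000⌋=3304; principal=110879-3304=107575; balance=1502153-107575=1394578
11. interest=⌊1394578·22/10000⌋=3068; principal=110879-3068=107811; balance=1394578-107811=1286767
12. interest=⌊1286767·22/10000⌋=2830; principal=110879-2830=108049; balance=1286767-108049=1178718
13. interest=⌊1178718·22/10000⌋=2593; principal=110879-2593=108286; balance=1178718-108286=1070432
14. interest=⌊1070432·22/10000⌋=2354; principal=110879-2354=108525; balance=1070432-108525=961907
15. interest=⌊961907·22/10000⌋=2116; principal=110879-2116=108763; balance=961907-108763=853144
16. interest=⌊853144·22/10000⌋=1876; principal=110879-1876=109003; balance=853144-109003=744141
17. interest=⌊744141·22/10000⌋=1637; principal=110879-1637=109242; balance=744141-109242=634899
18. interest=⌊634899·22/10000⌋=1396; principal=110879-1396=109483; balance=634899-109483=525416
19. interest=⌊525416·22/10000⌋=1155; principal=110879-1155=109724; balance=525416-109724=415692
20. interest=⌊415692·22/10000⌋=914; principal=110879-914=109965; balance=415692-109965=305727
21. interest=⌊305727·22/10000⌋=672; principal=110879-672=110207; balance=305727-110207=195520
22. interest=⌊195520·22/10000⌋=430; principal=110879-430=110449; balance=195520-110449=85071
23. interest=⌊85071·22/10000⌋=187; principal=min(110879-187,85071)=85071; balance=85071-85071=0

1 5411 105468 2354294
2 5179 105700 2248594
3 4946 105933 2142661
4 4713 106166 2036495
5 4480 106399 1930096
6 4246 106633 1823463
7 4011 106868 1716595
8 3776 107103 1609492
9 3540 107339 1502153
10 3304 107575 1394578
11 3068 107811 1286767
12 2830 108049 1178718
13 2593 108286 1070432
14 2354 108525 961907
15 2116 108763 853144
16 1876 109003 744141
17 1637 109242 634899
18 1396 109483 525416
19 1155 109724 415692
20 914 109965 305727
21 672 110207 195520
22 430 110449 85071
23 187 85071 0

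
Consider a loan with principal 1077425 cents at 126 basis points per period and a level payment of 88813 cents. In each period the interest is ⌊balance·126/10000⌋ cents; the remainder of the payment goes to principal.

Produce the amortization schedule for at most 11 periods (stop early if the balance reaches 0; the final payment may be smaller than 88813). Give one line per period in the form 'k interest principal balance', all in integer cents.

1 13575 75238 1002187
2 12627 76186 926001
3 11667 77146 848855
4 10695 78118 770737
5 9711 79102 691635
6 8714 80099 611536
7 7705 81108 530428
8 6683 82130 448298
9 5648 83165 365133
10 4600 84213 280920
11 3539 85274 195646

1. interest=⌊1077425·126/10000⌋=13575; principal=88813-13575=75238; balance=1077425-75238=1002187
2. interest=⌊1002187·126/10000⌋=12627; principal=88813-12627=76186; balance=1002187-76186=926001
3. interest=⌊926001·126/10000⌋=11667; principal=88813-11667=77146; balance=926001-77146=848855
4. interest=⌊848855·126/10000⌋=10695; principal=88813-10695=78118; balance=848855-78118=770737
5. interest=⌊770737·126/10000⌋=9711; principal=88813-9711=79102; balance=770737-79102=691635
6. interest=⌊691635·126/10000⌋=8714; principal=88813-8714=80099; balance=691635-80099=611536
7. interest=⌊611536·126/10000⌋=7705; principal=88813-7705=81108; balance=611536-81108=530428
8. interest=⌊530428·126/10000⌋=6683; principal=88813-6683=82130; balance=530428-82130=448298
9. interest=⌊448298·126/10000⌋=5648; principal=88813-5648=83165; balance=448298-83165=365133
10. interest=⌊365133·126/10000⌋=4600; principal=88813-4600=84213; balance=365133-84213=280920
11. interest=⌊280920·126/10000⌋=3539; principal=88813-3539=85274; balance=280920-85274=195646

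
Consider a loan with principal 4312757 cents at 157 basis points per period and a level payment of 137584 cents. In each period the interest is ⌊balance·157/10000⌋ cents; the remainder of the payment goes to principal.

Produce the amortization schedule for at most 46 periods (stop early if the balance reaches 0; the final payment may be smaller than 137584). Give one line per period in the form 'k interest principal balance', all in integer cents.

1 67710 69874 4242883
2 66613 70971 4171912
3 65499 72085 4099827
4 64367 73217 4026610
5 63217 74367 3952243
6 62050 75534 3876709
7 60864 76720 3799989
8 59659 77925 3722064
9 58436 79148 3642916
10 57193 80391 3562525
11 55931 81653 3480872
12 54649 82935 3397937
13 53347 84237 3313700
14 52025 85559 3228141
15 50681 86903 3141238
16 49317 88267 3052971
17 47931 89653 2963318
18 46524 91060 2872258
19 45094 92490 2779768
20 43642 93942 2685826
21 42167 95417 2590409
22 40669 96915 2493494
23 39147 98437 2395057
24 37602 99982 2295075
25 36032 101552 2193523
26 34438 103146 2090377
27 32818 104766 1985611
28 31174 106410 1879201
29 29503 108081 1771120
30 27806 109778 1661342
31 26083 111501 1549841
32 24332 113252 1436589
33 22554 115030 1321559
34 20748 116836 1204723
35 18914 118670 1086053
36 17051 120533 965520
37 15158 122426 843094
38 13236 124348 718746
39 11284 126300 592446
40 9301 128283 464163
41 7287 130297 333866
42 5241 132343 201523
43 3163 134421 67102
44 1053 67102 0

1. interest=⌊4312757·157/10000⌋=67710; principal=137584-67710=69874; balance=4312757-69874=4242883
2. interest=⌊4242883·157/10000⌋=66613; principal=137584-66613=70971; balance=4242883-70971=4171912
3. interest=⌊4171912·157/10000⌋=65499; principal=137584-65499=72085; balance=4171912-72085=4099827
4. interest=⌊4099827·157/10000⌋=64367; principal=137584-64367=73217; balance=4099827-73217=4026610
5. interest=⌊4026610·157/10000⌋=63217; principal=137584-63217=74367; balance=4026610-74367=3952243
6. interest=⌊3952243·157/10000⌋=62050; principal=137584-62050=75534; balance=3952243-75534=3876709
7. interest=⌊3876709·157/10000⌋=60864; principal=137584-60864=76720; balance=3876709-76720=3799989
8. interest=⌊3799989·157/10000⌋=59659; principal=137584-59659=77925; balance=3799989-77925=3722064
9. interest=⌊3722064·157/10000⌋=58436; principal=137584-58436=79148; balance=3722064-79148=3642916
10. interest=⌊3642916·157/10000⌋=57193; principal=137584-57193=80391; balance=3642916-80391=3562525
11. interest=⌊3562525·157/10000⌋=55931; principal=137584-55931=81653; balance=3562525-81653=3480872
12. interest=⌊3480872·157/10000⌋=54649; principal=137584-54649=82935; balance=3480872-82935=3397937
13. interest=⌊3397937·157/10000⌋=53347; principal=137584-53347=84237; balance=3397937-84237=3313700
14. interest=⌊3313700·157/10000⌋=52025; principal=137584-52025=85559; balance=3313700-85559=3228141
15. interest=⌊3228141·157/10000⌋=50681; principal=137584-50681=86903; balance=3228141-86903=3141238
16. interest=⌊3141238·157/10000⌋=49317; principal=137584-49317=88267; balance=3141238-88267=3052971
17. interest=⌊3052971·157/10000⌋=47931; principal=137584-47931=89653; balance=3052971-89653=2963318
18. interest=⌊2963318·157/10000⌋=46524; principal=137584-46524=91060; balance=2963318-91060=2872258
19. interest=⌊2872258·157/10000⌋=45094; principal=137584-45094=92490; balance=2872258-92490=2779768
20. interest=⌊2779768·157/10000⌋=43642; principal=137584-43642=93942; balance=2779768-93942=2685826
21. interest=⌊2685826·157/10000⌋=42167; principal=137584-42167=95417; balance=2685826-95417=2590409
22. interest=⌊2590409·157/10000⌋=40669; principal=137584-40669=96915; balance=2590409-96915=2493494
23. interest=⌊2493494·157/10000⌋=39147; principal=137584-39147=98437; balance=2493494-98437=2395057
24. interest=⌊2395057·157/10000⌋=37602; principal=137584-37602=99982; balance=2395057-99982=2295075
25. interest=⌊2295075·157/10000⌋=36032; principal=137584-36032=101552; balance=2295075-101552=2193523
26. interest=⌊2193523·157/10000⌋=34438; principal=137584-34438=103146; balance=2193523-103146=2090377
27. interest=⌊2090377·157/10000⌋=32818; principal=137584-32818=104766; balance=2090377-104766=1985611
28. interest=⌊1985611·157/10000⌋=31174; principal=137584-31174=106410; balance=1985611-106410=1879201
29. interest=⌊1879201·157/10000⌋=29503; principal=137584-29503=108081; balance=1879201-108081=1771120
30. interest=⌊1771120·157/10000⌋=27806; principal=137584-27806=109778; balance=1771120-109778=1661342
31. interest=⌊1661342·157/10000⌋=26083; principal=137584-26083=111501; balance=1661342-111501=1549841
32. interest=⌊1549841·157/10000⌋=24332; principal=137584-24332=113252; balance=1549841-113252=1436589
33. interest=⌊1436589·157/10000⌋=22554; principal=137584-22554=115030; balance=1436589-115030=1321559
34. interest=⌊1321559·157/10000⌋=20748; principal=137584-20748=116836; balance=1321559-116836=1204723
35. interest=⌊1204723·157/10000⌋=18914; principal=137584-18914=118670; balance=1204723-118670=1086053
36. interest=⌊1086053·157/10000⌋=17051; principal=137584-17051=120533; balance=1086053-120533=965520
37. interest=⌊965520·157/10000⌋=15158; principal=137584-15158=122426; balance=965520-122426=843094
38. interest=⌊843094·157/10000⌋=13236; principal=137584-13236=124348; balance=843094-124348=718746
39. interest=⌊718746·157/10000⌋=11284; principal=137584-11284=126300; balance=718746-126300=592446
40. interest=⌊592446·157/10000⌋=9301; principal=137584-9301=128283; balance=592446-128283=464163
41. interest=⌊464163·157/10000⌋=7287; principal=137584-7287=130297; balance=464163-130297=333866
42. interest=⌊333866·157/10000⌋=5241; principal=137584-5241=132343; balance=333866-132343=201523
43. interest=⌊201523·157/10000⌋=3163; principal=137584-3163=134421; balance=201523-134421=67102
44. interest=⌊67102·157/10000⌋=1053; principal=min(137584-1053,67102)=67102; balance=67102-67102=0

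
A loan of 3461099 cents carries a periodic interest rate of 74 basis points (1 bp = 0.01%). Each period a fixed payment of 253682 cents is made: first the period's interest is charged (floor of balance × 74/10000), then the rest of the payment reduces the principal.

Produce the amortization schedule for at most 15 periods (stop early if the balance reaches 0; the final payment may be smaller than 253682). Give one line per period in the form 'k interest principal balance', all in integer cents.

1 25612 228070 3233029
2 23924 229758 3003271
3 22224 231458 2771813
4 20511 233171 2538642
5 18785 234897 2303745
6 17047 236635 2067110
7 15296 238386 1828724
8 13532 240150 1588574
9 11755 241927 1346647
10 9965 243717 1102930
11 8161 245521 857409
12 6344 247338 610071
13 4514 249168 360903
14 2670 251012 109891
15 813 109891 0

1. interest=⌊3461099·74/10000⌋=25612; principal=253682-25612=228070; balance=3461099-228070=3233029
2. interest=⌊3233029·74/10000⌋=23924; principal=253682-23924=229758; balance=3233029-229758=3003271
3. interest=⌊3003271·74/10000⌋=22224; principal=253682-22224=231458; balance=3003271-231458=2771813
4. interest=⌊2771813·74/10000⌋=20511; principal=253682-20511=233171; balance=2771813-233171=2538642
5. interest=⌊2538642·74/10000⌋=18785; principal=253682-18785=234897; balance=2538642-234897=2303745
6. interest=⌊2303745·74/10000⌋=17047; principal=253682-17047=236635; balance=2303745-236635=2067110
7. interest=⌊2067110·74/10000⌋=15296; principal=253682-15296=238386; balance=2067110-238386=1828724
8. interest=⌊1828724·74/10000⌋=13532; principal=253682-13532=240150; balance=1828724-240150=1588574
9. interest=⌊1588574·74/10000⌋=11755; principal=253682-11755=241927; balance=1588574-241927=1346647
10. interest=⌊1346647·74/10000⌋=9965; principal=253682-9965=243717; balance=1346647-243717=1102930
11. interest=⌊1102930·74/10000⌋=8161; principal=253682-8161=245521; balance=1102930-245521=857409
12. interest=⌊857409·74/10000⌋=6344; principal=253682-6344=247338; balance=857409-247338=610071
13. interest=⌊610071·74/10000⌋=4514; principal=253682-4514=249168; balance=610071-249168=360903
14. interest=⌊360903·74/10000⌋=2670; principal=253682-2670=251012; balance=360903-251012=109891
15. interest=⌊109891·74/10000⌋=813; principal=min(253682-813,109891)=109891; balance=109891-109891=0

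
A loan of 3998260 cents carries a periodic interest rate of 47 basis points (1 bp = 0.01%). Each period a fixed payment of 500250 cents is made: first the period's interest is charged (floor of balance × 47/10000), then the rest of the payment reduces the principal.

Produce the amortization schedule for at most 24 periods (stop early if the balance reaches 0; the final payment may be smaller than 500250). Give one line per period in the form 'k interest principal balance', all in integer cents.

1 18791 481459 3516801
2 16528 483722 3033079
3 14255 485995 2547084
4 11971 488279 2058805
5 9676 490574 1568231
6 7370 492880 1075351
7 5054 495196 580155
8 2726 497524 82631
9 388 82631 0

1. interest=⌊3998260·47/10000⌋=18791; principal=500250-18791=481459; balance=3998260-481459=3516801
2. interest=⌊3516801·47/10000⌋=16528; principal=500250-16528=483722; balance=3516801-483722=3033079
3. interest=⌊3033079·47/10000⌋=14255; principal=500250-14255=485995; balance=3033079-485995=2547084
4. interest=⌊2547084·47/10000⌋=11971; principal=500250-11971=488279; balance=2547084-488279=2058805
5. interest=⌊2058805·47/10000⌋=9676; principal=500250-9676=490574; balance=2058805-490574=1568231
6. interest=⌊1568231·47/10000⌋=7370; principal=500250-7370=492880; balance=1568231-492880=1075351
7. interest=⌊1075351·47/10000⌋=5054; principal=500250-5054=495196; balance=1075351-495196=580155
8. interest=⌊580155·47/10000⌋=2726; principal=500250-2726=497524; balance=580155-497524=82631
9. interest=⌊82631·47/10000⌋=388; principal=min(500250-388,82631)=82631; balance=82631-82631=0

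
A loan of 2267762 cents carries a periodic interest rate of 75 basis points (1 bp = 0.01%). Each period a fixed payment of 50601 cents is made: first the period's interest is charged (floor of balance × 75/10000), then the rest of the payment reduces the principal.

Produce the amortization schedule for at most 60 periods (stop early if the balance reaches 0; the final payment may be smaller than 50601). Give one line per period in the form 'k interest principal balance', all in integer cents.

1. interest=⌊2267762·75/10000⌋=17008; principal=50601-17008=33593; balance=2267762-33593=2234169
2. interest=⌊2234169·75/10000⌋=16756; principal=50601-16756=33845; balance=2234169-33845=2200324
3. interest=⌊2200324·75/10000⌋=16502; principal=50601-16502=34099; balance=2200324-34099=2166225
4. interest=⌊2166225·75/10000⌋=16246; principal=50601-16246=34355; balance=2166225-34355=2131870
5. interest=⌊2131870·75/10000⌋=15989; principal=50601-15989=34612; balance=2131870-34612=2097258
6. interest=⌊2097258·75/10000⌋=15729; principal=50601-15729=34872; balance=2097258-34872=2062386
7. interest=⌊2062386·75/10000⌋=15467; principal=50601-15467=35134; balance=2062386-35134=2027252
8. interest=⌊2027252·75/10000⌋=15204; principal=50601-15204=35397; balance=2027252-35397=1991855
9. interest=⌊1991855·75/10000⌋=14938; principal=50601-14938=35663; balance=1991855-35663=1956192
10. interest=⌊1956192·75/10000⌋=14671; principal=50601-14671=35930; balance=1956192-35930=1920262
11. interest=⌊1920262·75/10000⌋=14401; principal=50601-14401=36200; balance=1920262-36200=1884062
12. interest=⌊1884062·75/10000⌋=14130; principal=50601-14130=36471; balance=1884062-36471=1847591
13. interest=⌊1847591·75/10000⌋=13856; principal=50601-13856=36745; balance=1847591-36745=1810846
14. interest=⌊1810846·75/10000⌋=13581; principal=50601-13581=37020; balance=1810846-37020=1773826
15. interest=⌊1773826·75/10000⌋=13303; principal=50601-13303=37298; balance=1773826-37298=1736528
16. interest=⌊1736528·75/10000⌋=13023; principal=50601-13023=37578; balance=1736528-37578=1698950
17. interest=⌊1698950·75/10000⌋=12742; principal=50601-12742=37859; balance=1698950-37859=1661091
18. interest=⌊1661091·75/10000⌋=12458; principal=50601-12458=38143; balance=1661091-38143=1622948
19. interest=⌊1622948·75/10000⌋=12172; principal=50601-12172=38429; balance=1622948-38429=1584519
20. interest=⌊1584519·75/10000⌋=11883; principal=50601-11883=38718; balance=1584519-38718=1545801
21. interest=⌊1545801·75/10000⌋=11593; principal=50601-11593=39008; balance=1545801-39008=1506793
22. interest=⌊1506793·75/10000⌋=11300; principal=50601-11300=39301; balance=1506793-39301=1467492
23. interest=⌊1467492·75/10000⌋=11006; principal=50601-11006=39595; balance=1467492-39595=1427897
24. interest=⌊1427897·75/10000⌋=10709; principal=50601-10709=39892; balance=1427897-39892=1388005
25. interest=⌊1388005·75/10000⌋=10410; principal=50601-10410=40191; balance=1388005-40191=1347814
26. interest=⌊1347814·75/10000⌋=10108; principal=50601-10108=40493; balance=1347814-40493=1307321
27. interest=⌊1307321·75/10000⌋=9804; principal=50601-9804=40797; balance=1307321-40797=1266524
28. interest=⌊1266524·75/10000⌋=9498; principal=50601-9498=41103; balance=1266524-41103=1225421
29. interest=⌊1225421·75/10000⌋=9190; principal=50601-9190=41411; balance=1225421-41411=1184010
30. interest=⌊1184010·75/10000⌋=8880; principal=50601-8880=41721; balance=1184010-41721=1142289
31. interest=⌊1142289·75/10000⌋=8567; principal=50601-8567=42034; balance=1142289-42034=1100255
32. interest=⌊1100255·75/10000⌋=8251; principal=50601-8251=42350; balance=1100255-42350=1057905
33. interest=⌊1057905·75/10000⌋=7934; principal=50601-7934=42667; balance=1057905-42667=1015238
34. interest=⌊1015238·75/10000⌋=7614; principal=50601-7614=42987; balance=1015238-42987=972251
35. interest=⌊972251·75/10000⌋=7291; principal=50601-7291=43310; balance=972251-43310=928941
36. interest=⌊928941·75/10000⌋=6967; principal=50601-6967=43634; balance=928941-43634=885307
37. interest=⌊885307·75/10000⌋=6639; principal=50601-6639=43962; balance=885307-43962=841345
38. interest=⌊841345·75/10000⌋=6310; principal=50601-6310=44291; balance=841345-44291=797054
39. interest=⌊797054·75/10000⌋=5977; principal=50601-5977=44624; balance=797054-44624=752430
40. interest=⌊752430·75/10000⌋=5643; principal=50601-5643=44958; balance=752430-44958=707472
41. interest=⌊707472·75/10000⌋=5306; principal=50601-5306=45295; balance=707472-45295=662177
42. interest=⌊662177·75/10000⌋=4966; principal=50601-4966=45635; balance=662177-45635=616542
43. interest=⌊616542·75/10000⌋=4624; principal=50601-4624=45977; balance=616542-45977=570565
44. interest=⌊570565·75/10000⌋=4279; principal=50601-4279=46322; balance=570565-46322=524243
45. interest=⌊524243·75/10000⌋=3931; principal=50601-3931=46670; balance=524243-46670=477573
46. interest=⌊477573·75/10000⌋=3581; principal=50601-3581=47020; balance=477573-47020=430553
47. interest=⌊430553·75/10000⌋=3229; principal=50601-3229=47372; balance=430553-47372=383181
48. interest=⌊383181·75/10000⌋=2873; principal=50601-2873=47728; balance=383181-47728=335453
49. interest=⌊335453·75/10000⌋=2515; principal=50601-2515=48086; balance=335453-48086=287367
50. interest=⌊287367·75/10000⌋=2155; principal=50601-2155=48446; balance=287367-48446=238921
51. interest=⌊238921·75/10000⌋=1791; principal=50601-1791=48810; balance=238921-48810=190111
52. interest=⌊190111·75/10000⌋=1425; principal=50601-1425=49176; balance=190111-49176=140935
53. interest=⌊140935·75/10000⌋=1057; principal=50601-1057=49544; balance=140935-49544=91391
54. interest=⌊91391·75/10000⌋=685; principal=50601-685=49916; balance=91391-49916=41475
55. interest=⌊41475·75/10000⌋=311; principal=min(50601-311,41475)=41475; balance=41475-41475=0

1 17008 33593 2234169
2 16756 33845 2200324
3 16502 34099 2166225
4 16246 34355 2131870
5 15989 34612 2097258
6 15729 34872 2062386
7 15467 35134 2027252
8 15204 35397 1991855
9 14938 35663 1956192
10 14671 35930 1920262
11 14401 36200 1884062
12 14130 36471 1847591
13 13856 36745 1810846
14 13581 37020 1773826
15 13303 37298 1736528
16 13023 37578 1698950
17 12742 37859 1661091
18 12458 38143 1622948
19 12172 38429 1584519
20 11883 38718 1545801
21 11593 39008 1506793
22 11300 39301 1467492
23 11006 39595 1427897
24 10709 39892 1388005
25 10410 40191 1347814
26 10108 40493 1307321
27 9804 40797 1266524
28 9498 41103 1225421
29 9190 41411 1184010
30 8880 41721 1142289
31 8567 42034 1100255
32 8251 42350 1057905
33 7934 42667 1015238
34 7614 42987 972251
35 7291 43310 928941
36 6967 43634 885307
37 6639 43962 841345
38 6310 44291 797054
39 5977 44624 752430
40 5643 44958 707472
41 5306 45295 662177
42 4966 45635 616542
43 4624 45977 570565
44 4279 46322 524243
45 3931 46670 477573
46 3581 47020 430553
47 3229 47372 383181
48 2873 47728 335453
49 2515 48086 287367
50 2155 48446 238921
51 1791 48810 190111
52 1425 49176 140935
53 1057 49544 91391
54 685 49916 41475
55 311 41475 0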